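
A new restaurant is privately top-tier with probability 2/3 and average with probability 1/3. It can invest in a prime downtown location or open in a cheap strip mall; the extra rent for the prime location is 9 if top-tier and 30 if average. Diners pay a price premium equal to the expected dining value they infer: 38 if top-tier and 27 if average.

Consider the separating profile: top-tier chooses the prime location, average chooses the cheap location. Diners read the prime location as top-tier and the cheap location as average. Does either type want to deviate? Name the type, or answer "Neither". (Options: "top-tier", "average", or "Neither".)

Neither

The prime location pays 38; the cheap location pays 27.
top-tier: assigned the prime location, nets 38 − 9 = 29; deviating to the cheap location nets 27.
average: assigned the cheap location, nets 27; deviating to the prime location nets 38 − 30 = 8.
Both types strictly prefer their assigned action; no profitable deviation.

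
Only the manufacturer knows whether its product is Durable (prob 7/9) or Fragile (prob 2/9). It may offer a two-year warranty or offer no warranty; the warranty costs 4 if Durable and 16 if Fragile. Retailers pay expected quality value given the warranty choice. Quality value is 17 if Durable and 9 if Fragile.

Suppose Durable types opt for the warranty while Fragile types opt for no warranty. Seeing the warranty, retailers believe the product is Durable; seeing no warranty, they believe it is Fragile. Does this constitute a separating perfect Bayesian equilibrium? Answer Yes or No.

Yes

Under these beliefs, the warranty earns price 17 and no warranty earns price 9.
Durable: the warranty nets 17 − 4 = 13; no warranty nets 9. Durable prefers the warranty.
Fragile: the warranty nets 17 − 16 = 1; no warranty nets 9. Fragile prefers no warranty.
Neither type deviates, so the separating profile is an equilibrium.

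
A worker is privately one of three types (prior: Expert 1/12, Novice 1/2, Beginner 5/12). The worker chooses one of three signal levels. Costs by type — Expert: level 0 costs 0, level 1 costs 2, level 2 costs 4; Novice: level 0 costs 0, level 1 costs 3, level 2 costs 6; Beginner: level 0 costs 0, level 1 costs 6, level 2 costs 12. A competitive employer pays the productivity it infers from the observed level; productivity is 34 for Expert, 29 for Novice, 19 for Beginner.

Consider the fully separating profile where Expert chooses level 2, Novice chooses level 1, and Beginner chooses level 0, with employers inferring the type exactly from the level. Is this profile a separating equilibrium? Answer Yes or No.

Separating wages: level 2 → 34, level 1 → 29, level 0 → 19.
Expert (assigned level 2): level 0: 19 − 0 = 19; level 1: 29 − 2 = 27; level 2: 34 − 4 = 30. Expert stays.
Novice (assigned level 1): level 0: 19 − 0 = 19; level 1: 29 − 3 = 26; level 2: 34 − 6 = 28. Novice prefers level 2.
Beginner (assigned level 0): level 0: 19 − 0 = 19; level 1: 29 − 6 = 23; level 2: 34 − 12 = 22. Beginner prefers level 1.
At least one type deviates; the separating profile fails.

No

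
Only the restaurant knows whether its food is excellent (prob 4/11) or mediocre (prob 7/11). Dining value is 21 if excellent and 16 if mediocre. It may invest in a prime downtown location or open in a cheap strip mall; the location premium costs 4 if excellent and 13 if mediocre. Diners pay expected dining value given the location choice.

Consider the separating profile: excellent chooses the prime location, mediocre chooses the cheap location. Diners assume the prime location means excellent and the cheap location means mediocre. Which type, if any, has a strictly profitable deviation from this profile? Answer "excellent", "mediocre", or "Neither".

The prime location pays 21; the cheap location pays 16.
excellent: assigned the prime location, nets 21 − 4 = 17; deviating to the cheap location nets 16.
mediocre: assigned the cheap location, nets 16; deviating to the prime location nets 21 − 13 = 8.
Both types strictly prefer their assigned action; no profitable deviation.

Neither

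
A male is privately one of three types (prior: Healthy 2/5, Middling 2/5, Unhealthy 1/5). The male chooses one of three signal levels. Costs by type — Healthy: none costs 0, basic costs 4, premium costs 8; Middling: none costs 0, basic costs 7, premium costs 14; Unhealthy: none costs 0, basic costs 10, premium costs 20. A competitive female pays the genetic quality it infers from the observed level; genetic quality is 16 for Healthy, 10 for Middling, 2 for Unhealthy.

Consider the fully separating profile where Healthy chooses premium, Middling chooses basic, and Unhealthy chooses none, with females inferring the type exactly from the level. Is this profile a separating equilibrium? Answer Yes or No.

Yes

Separating mating payoffs: premium → 16, basic → 10, none → 2.
Healthy (assigned premium): none: 2 − 0 = 2; basic: 10 − 4 = 6; premium: 16 − 8 = 8. Healthy stays.
Middling (assigned basic): none: 2 − 0 = 2; basic: 10 − 7 = 3; premium: 16 − 14 = 2. Middling stays.
Unhealthy (assigned none): none: 2 − 0 = 2; basic: 10 − 10 = 0; premium: 16 − 20 = -4. Unhealthy stays.
Every type prefers its assigned level; separation holds.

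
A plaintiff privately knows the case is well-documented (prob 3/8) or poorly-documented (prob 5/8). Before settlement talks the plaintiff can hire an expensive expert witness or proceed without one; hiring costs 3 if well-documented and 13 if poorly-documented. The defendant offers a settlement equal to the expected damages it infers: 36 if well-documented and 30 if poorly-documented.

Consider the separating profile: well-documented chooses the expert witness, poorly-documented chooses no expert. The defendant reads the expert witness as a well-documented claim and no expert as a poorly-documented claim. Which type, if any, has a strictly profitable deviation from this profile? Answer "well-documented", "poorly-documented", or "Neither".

Neither

The expert witness pays 36; no expert pays 30.
well-documented: assigned the expert witness, nets 36 − 3 = 33; deviating to no expert nets 30.
poorly-documented: assigned no expert, nets 30; deviating to the expert witness nets 36 − 13 = 23.
Both types strictly prefer their assigned action; no profitable deviation.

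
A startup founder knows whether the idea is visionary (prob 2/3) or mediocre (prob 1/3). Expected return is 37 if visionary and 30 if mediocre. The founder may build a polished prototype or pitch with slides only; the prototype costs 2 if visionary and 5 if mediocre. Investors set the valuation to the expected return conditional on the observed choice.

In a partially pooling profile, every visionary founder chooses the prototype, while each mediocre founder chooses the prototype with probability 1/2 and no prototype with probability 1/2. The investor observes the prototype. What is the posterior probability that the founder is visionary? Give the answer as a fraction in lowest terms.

P(the prototype) = (2/3)·1 + (1/3)·(1/2) = 5/6.
By Bayes' rule, P(visionary | the prototype) = (2/3) / (5/6) = 4/5.

4/5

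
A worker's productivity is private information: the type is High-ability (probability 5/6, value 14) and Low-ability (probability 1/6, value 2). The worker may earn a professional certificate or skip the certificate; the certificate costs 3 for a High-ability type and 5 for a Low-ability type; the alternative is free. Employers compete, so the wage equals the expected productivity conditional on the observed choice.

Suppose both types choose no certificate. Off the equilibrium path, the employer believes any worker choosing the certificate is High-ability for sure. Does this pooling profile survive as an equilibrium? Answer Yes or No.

On path, the employer holds the prior and pays 5/6·14 + 1/6·2 = 12. Off path (the certificate), believing High-ability, it pays 14.
High-ability: no certificate nets 12; the certificate nets 14 − 3 = 11. High-ability stays.
Low-ability: no certificate nets 12; the certificate nets 14 − 5 = 9. Low-ability stays.
No type deviates, so pooling is sustained.

Yes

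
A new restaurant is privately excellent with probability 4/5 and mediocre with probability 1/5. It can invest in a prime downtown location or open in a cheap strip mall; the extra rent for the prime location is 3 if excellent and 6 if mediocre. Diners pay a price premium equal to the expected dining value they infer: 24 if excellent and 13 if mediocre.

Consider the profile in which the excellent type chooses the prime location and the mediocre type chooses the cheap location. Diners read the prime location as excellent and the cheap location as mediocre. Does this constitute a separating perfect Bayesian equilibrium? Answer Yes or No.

No

Under these beliefs, the prime location earns price premium 24 and the cheap location earns price premium 13.
excellent: the prime location nets 24 − 3 = 21; the cheap location nets 13. excellent prefers the prime location.
mediocre: the prime location nets 24 − 6 = 18; the cheap location nets 13. mediocre would deviate to the prime location.
mediocre has a profitable deviation, so the profile is not an equilibrium.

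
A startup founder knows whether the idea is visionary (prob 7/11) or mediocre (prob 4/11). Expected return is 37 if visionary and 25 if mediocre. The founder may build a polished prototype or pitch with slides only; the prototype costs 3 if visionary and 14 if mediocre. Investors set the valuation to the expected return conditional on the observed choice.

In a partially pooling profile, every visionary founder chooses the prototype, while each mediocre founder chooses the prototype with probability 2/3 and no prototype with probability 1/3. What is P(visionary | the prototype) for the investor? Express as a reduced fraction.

21/29

P(the prototype) = (7/11)·1 + (4/11)·(2/3) = 29/33.
By Bayes' rule, P(visionary | the prototype) = (7/11) / (29/33) = 21/29.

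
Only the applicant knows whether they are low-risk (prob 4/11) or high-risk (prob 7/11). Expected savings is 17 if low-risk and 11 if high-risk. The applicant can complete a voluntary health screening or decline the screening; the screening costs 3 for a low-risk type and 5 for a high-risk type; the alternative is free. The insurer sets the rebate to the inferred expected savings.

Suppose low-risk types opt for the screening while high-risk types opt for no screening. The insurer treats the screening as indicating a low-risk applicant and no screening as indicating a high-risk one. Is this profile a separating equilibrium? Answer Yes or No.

Under these beliefs, the screening earns rebate 17 and no screening earns rebate 11.
low-risk: the screening nets 17 − 3 = 14; no screening nets 11. low-risk prefers the screening.
high-risk: the screening nets 17 − 5 = 12; no screening nets 11. high-risk would deviate to the screening.
high-risk has a profitable deviation, so the profile is not an equilibrium.

No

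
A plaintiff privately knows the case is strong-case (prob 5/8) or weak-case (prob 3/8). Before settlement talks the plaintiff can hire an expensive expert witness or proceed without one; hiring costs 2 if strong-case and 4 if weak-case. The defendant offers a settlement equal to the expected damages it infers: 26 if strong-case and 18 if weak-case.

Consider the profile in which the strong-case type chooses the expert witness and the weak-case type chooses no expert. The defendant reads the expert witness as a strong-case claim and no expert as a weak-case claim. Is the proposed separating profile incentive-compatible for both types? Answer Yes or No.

Under these beliefs, the expert witness earns settlement 26 and no expert earns settlement 18.
strong-case: the expert witness nets 26 − 2 = 24; no expert nets 18. strong-case prefers the expert witness.
weak-case: the expert witness nets 26 − 4 = 22; no expert nets 18. weak-case would deviate to the expert witness.
weak-case has a profitable deviation, so the profile is not an equilibrium.

No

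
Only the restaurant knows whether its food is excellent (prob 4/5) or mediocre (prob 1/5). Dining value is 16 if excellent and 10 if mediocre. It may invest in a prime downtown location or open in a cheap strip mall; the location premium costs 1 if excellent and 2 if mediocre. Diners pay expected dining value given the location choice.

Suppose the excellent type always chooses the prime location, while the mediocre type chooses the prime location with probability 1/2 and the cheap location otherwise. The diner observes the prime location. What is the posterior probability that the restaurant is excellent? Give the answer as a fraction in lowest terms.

8/9

P(the prime location) = (4/5)·1 + (1/5)·(1/2) = 9/10.
By Bayes' rule, P(excellent | the prime location) = (4/5) / (9/10) = 8/9.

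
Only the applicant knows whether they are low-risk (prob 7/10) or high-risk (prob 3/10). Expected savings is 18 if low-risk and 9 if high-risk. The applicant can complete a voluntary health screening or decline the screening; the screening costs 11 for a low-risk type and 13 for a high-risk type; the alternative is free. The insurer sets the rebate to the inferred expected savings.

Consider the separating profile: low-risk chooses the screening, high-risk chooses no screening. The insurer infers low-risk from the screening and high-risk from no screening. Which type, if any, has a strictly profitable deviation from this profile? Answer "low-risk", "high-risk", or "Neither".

low-risk

The screening pays 18; no screening pays 9.
low-risk: assigned the screening, nets 18 − 11 = 7; deviating to no screening nets 9.
high-risk: assigned no screening, nets 9; deviating to the screening nets 18 − 13 = 5.
The low-risk type gains 2 by deviating.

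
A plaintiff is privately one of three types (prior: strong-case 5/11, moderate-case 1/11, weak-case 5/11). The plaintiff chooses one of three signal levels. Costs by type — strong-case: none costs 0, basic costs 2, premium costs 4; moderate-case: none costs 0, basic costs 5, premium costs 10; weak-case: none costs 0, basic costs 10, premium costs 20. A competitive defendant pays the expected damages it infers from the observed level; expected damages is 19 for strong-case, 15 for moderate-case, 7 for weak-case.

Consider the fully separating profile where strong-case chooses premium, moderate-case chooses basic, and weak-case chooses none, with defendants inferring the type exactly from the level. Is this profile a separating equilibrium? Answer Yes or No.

Separating settlements: premium → 19, basic → 15, none → 7.
strong-case (assigned premium): none: 7 − 0 = 7; basic: 15 − 2 = 13; premium: 19 − 4 = 15. strong-case stays.
moderate-case (assigned basic): none: 7 − 0 = 7; basic: 15 − 5 = 10; premium: 19 − 10 = 9. moderate-case stays.
weak-case (assigned none): none: 7 − 0 = 7; basic: 15 − 10 = 5; premium: 19 − 20 = -1. weak-case stays.
Every type prefers its assigned level; separation holds.

Yes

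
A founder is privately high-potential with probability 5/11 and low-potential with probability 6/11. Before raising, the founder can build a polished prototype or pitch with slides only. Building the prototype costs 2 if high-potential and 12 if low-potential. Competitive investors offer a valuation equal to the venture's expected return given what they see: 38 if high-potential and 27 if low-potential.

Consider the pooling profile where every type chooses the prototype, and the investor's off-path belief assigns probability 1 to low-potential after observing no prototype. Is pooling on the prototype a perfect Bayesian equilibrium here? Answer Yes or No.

On path, the investor holds the prior and pays 5/11·38 + 6/11·27 = 32. Off path (no prototype), believing low-potential, it pays 27.
high-potential: the prototype nets 32 − 2 = 30; no prototype nets 27. high-potential stays.
low-potential: the prototype nets 32 − 12 = 20; no prototype nets 27. low-potential would deviate.
A type deviates, so pooling fails.

No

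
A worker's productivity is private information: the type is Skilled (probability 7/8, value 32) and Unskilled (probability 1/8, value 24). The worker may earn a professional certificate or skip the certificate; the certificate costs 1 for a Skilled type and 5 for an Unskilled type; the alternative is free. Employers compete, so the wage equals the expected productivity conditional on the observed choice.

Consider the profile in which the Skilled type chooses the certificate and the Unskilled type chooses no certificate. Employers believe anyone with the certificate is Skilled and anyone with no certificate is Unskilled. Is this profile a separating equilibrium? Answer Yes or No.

Under these beliefs, the certificate earns wage 32 and no certificate earns wage 24.
Skilled: the certificate nets 32 − 1 = 31; no certificate nets 24. Skilled prefers the certificate.
Unskilled: the certificate nets 32 − 5 = 27; no certificate nets 24. Unskilled would deviate to the certificate.
Unskilled has a profitable deviation, so the profile is not an equilibrium.

No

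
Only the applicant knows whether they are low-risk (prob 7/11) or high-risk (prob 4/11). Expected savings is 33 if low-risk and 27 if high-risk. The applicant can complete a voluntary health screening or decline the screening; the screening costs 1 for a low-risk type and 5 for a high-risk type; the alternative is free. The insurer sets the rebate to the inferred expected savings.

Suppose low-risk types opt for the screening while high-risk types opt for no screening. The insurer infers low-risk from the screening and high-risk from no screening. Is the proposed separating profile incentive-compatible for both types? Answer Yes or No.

No

Under these beliefs, the screening earns rebate 33 and no screening earns rebate 27.
low-risk: the screening nets 33 − 1 = 32; no screening nets 27. low-risk prefers the screening.
high-risk: the screening nets 33 − 5 = 28; no screening nets 27. high-risk would deviate to the screening.
high-risk has a profitable deviation, so the profile is not an equilibrium.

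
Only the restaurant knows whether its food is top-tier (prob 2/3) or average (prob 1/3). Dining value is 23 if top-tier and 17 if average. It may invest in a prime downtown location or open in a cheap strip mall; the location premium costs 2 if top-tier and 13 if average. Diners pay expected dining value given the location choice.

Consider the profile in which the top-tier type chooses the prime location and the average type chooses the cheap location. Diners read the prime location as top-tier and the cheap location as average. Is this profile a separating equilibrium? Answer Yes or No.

Under these beliefs, the prime location earns price premium 23 and the cheap location earns price premium 17.
top-tier: the prime location nets 23 − 2 = 21; the cheap location nets 17. top-tier prefers the prime location.
average: the prime location nets 23 − 13 = 10; the cheap location nets 17. average prefers the cheap location.
Neither type deviates, so the separating profile is an equilibrium.

Yes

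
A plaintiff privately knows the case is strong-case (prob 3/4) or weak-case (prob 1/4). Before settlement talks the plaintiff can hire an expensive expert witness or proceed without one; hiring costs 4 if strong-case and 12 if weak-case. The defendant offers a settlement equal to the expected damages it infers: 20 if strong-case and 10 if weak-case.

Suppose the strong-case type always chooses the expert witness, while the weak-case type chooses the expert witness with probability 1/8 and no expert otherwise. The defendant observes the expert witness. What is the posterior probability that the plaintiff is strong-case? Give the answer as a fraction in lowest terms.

P(the expert witness) = (3/4)·1 + (1/4)·(1/8) = 25/32.
By Bayes' rule, P(strong-case | the expert witness) = (3/4) / (25/32) = 24/25.

24/25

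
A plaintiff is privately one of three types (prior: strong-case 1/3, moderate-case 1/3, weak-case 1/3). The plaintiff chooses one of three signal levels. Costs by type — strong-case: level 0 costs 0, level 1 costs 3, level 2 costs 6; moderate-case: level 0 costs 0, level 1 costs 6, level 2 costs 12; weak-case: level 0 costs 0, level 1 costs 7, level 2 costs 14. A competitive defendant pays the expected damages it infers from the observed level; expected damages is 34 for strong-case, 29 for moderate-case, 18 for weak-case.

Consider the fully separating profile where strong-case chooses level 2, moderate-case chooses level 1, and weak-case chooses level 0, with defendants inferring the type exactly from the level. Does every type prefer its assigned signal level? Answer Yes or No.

Separating settlements: level 2 → 34, level 1 → 29, level 0 → 18.
strong-case (assigned level 2): level 0: 18 − 0 = 18; level 1: 29 − 3 = 26; level 2: 34 − 6 = 28. strong-case stays.
moderate-case (assigned level 1): level 0: 18 − 0 = 18; level 1: 29 − 6 = 23; level 2: 34 − 12 = 22. moderate-case stays.
weak-case (assigned level 0): level 0: 18 − 0 = 18; level 1: 29 − 7 = 22; level 2: 34 − 14 = 20. weak-case prefers level 1.
At least one type deviates; the separating profile fails.

No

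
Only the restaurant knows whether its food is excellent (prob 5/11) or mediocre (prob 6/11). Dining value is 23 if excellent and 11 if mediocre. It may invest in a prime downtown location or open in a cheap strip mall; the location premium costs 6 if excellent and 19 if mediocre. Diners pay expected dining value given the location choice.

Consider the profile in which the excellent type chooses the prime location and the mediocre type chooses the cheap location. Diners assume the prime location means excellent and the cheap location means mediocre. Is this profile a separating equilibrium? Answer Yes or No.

Under these beliefs, the prime location earns price premium 23 and the cheap location earns price premium 11.
excellent: the prime location nets 23 − 6 = 17; the cheap location nets 11. excellent prefers the prime location.
mediocre: the prime location nets 23 − 19 = 4; the cheap location nets 11. mediocre prefers the cheap location.
Neither type deviates, so the separating profile is an equilibrium.

Yes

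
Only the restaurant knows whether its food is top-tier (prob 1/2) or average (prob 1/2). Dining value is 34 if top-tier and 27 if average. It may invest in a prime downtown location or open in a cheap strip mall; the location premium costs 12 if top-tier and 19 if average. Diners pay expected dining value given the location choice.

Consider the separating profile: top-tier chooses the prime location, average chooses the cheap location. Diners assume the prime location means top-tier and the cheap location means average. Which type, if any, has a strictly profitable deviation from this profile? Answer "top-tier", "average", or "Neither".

top-tier

The prime location pays 34; the cheap location pays 27.
top-tier: assigned the prime location, nets 34 − 12 = 22; deviating to the cheap location nets 27.
average: assigned the cheap location, nets 27; deviating to the prime location nets 34 − 19 = 15.
The top-tier type gains 5 by deviating.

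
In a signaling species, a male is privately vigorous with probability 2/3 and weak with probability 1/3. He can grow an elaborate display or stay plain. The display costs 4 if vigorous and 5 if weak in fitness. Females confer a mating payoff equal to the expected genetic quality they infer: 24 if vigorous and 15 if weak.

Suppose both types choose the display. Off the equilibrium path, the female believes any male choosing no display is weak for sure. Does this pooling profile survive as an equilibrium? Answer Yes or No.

On path, the female holds the prior and pays 2/3·24 + 1/3·15 = 21. Off path (no display), believing weak, it pays 15.
vigorous: the display nets 21 − 4 = 17; no display nets 15. vigorous stays.
weak: the display nets 21 − 5 = 16; no display nets 15. weak stays.
No type deviates, so pooling is sustained.

Yes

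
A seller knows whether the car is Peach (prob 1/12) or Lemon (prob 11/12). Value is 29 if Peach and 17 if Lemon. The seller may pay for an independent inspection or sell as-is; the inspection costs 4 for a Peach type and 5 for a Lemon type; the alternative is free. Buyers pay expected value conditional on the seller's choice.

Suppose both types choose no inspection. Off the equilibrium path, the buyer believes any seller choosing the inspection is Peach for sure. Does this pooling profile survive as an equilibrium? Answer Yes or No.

On path, the buyer holds the prior and pays 1/12·29 + 11/12·17 = 18. Off path (the inspection), believing Peach, it pays 29.
Peach: no inspection nets 18; the inspection nets 29 − 4 = 25. Peach would deviate.
Lemon: no inspection nets 18; the inspection nets 29 − 5 = 24. Lemon would deviate.
A type deviates, so pooling fails.

No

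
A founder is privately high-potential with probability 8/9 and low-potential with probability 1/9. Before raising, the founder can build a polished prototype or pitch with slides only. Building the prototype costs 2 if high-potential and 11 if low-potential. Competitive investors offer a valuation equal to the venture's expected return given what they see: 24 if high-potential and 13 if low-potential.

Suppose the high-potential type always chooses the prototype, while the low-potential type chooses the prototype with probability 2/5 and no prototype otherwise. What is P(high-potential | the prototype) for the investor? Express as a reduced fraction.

20/21

P(the prototype) = (8/9)·1 + (1/9)·(2/5) = 14/15.
By Bayes' rule, P(high-potential | the prototype) = (8/9) / (14/15) = 20/21.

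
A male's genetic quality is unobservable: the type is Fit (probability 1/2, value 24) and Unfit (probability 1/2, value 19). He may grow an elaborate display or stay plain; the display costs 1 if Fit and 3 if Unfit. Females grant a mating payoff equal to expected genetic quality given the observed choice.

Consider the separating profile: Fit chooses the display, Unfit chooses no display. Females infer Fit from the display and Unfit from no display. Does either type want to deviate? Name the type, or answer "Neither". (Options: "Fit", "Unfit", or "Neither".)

The display pays 24; no display pays 19.
Fit: assigned the display, nets 24 − 1 = 23; deviating to no display nets 19.
Unfit: assigned no display, nets 19; deviating to the display nets 24 − 3 = 21.
The Unfit type gains 2 by deviating.

Unfit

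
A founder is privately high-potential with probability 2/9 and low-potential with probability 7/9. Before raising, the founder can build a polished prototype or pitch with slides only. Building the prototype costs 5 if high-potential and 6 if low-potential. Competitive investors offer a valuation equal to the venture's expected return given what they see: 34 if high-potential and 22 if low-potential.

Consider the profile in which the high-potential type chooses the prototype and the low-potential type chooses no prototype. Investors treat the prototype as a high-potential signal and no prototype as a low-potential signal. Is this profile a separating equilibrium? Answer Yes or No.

Under these beliefs, the prototype earns valuation 34 and no prototype earns valuation 22.
high-potential: the prototype nets 34 − 5 = 29; no prototype nets 22. high-potential prefers the prototype.
low-potential: the prototype nets 34 − 6 = 28; no prototype nets 22. low-potential would deviate to the prototype.
low-potential has a profitable deviation, so the profile is not an equilibrium.

No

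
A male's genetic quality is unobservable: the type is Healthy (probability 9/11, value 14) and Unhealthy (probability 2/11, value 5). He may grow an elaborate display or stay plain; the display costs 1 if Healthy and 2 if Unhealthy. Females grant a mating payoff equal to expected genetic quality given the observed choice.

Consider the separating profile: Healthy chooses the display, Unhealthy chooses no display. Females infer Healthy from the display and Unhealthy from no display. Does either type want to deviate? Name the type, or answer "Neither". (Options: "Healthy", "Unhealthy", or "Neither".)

The display pays 14; no display pays 5.
Healthy: assigned the display, nets 14 − 1 = 13; deviating to no display nets 5.
Unhealthy: assigned no display, nets 5; deviating to the display nets 14 − 2 = 12.
The Unhealthy type gains 7 by deviating.

Unhealthy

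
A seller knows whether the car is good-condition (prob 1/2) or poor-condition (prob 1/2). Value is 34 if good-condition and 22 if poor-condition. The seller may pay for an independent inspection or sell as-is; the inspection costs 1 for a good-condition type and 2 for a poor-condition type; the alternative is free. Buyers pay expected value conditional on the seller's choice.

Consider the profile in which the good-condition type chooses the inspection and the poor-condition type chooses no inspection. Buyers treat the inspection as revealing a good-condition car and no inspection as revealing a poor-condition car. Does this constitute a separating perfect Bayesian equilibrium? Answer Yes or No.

Under these beliefs, the inspection earns price 34 and no inspection earns price 22.
good-condition: the inspection nets 34 − 1 = 33; no inspection nets 22. good-condition prefers the inspection.
poor-condition: the inspection nets 34 − 2 = 32; no inspection nets 22. poor-condition would deviate to the inspection.
poor-condition has a profitable deviation, so the profile is not an equilibrium.

No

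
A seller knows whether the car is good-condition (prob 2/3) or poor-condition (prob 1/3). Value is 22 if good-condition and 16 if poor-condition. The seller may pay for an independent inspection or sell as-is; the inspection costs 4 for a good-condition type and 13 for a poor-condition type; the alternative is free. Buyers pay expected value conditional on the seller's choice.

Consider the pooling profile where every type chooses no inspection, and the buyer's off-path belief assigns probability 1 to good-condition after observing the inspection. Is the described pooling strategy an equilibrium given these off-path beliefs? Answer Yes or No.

Yes

On path, the buyer holds the prior and pays 2/3·22 + 1/3·16 = 20. Off path (the inspection), believing good-condition, it pays 22.
good-condition: no inspection nets 20; the inspection nets 22 − 4 = 18. good-condition stays.
poor-condition: no inspection nets 20; the inspection nets 22 − 13 = 9. poor-condition stays.
No type deviates, so pooling is sustained.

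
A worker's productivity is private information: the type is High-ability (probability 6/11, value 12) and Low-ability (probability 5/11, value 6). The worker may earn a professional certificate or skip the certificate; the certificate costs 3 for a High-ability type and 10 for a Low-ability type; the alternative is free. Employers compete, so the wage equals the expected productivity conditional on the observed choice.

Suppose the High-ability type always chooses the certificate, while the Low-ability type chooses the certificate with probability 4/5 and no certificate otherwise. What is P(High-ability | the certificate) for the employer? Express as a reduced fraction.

P(the certificate) = (6/11)·1 + (5/11)·(4/5) = 10/11.
By Bayes' rule, P(High-ability | the certificate) = (6/11) / (10/11) = 3/5.

3/5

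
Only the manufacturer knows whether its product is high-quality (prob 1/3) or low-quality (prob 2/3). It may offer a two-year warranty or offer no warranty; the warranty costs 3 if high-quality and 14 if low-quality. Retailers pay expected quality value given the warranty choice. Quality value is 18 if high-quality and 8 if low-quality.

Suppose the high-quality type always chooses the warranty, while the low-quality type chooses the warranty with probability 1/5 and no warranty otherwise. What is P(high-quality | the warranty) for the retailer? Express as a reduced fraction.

P(the warranty) = (1/3)·1 + (2/3)·(1/5) = 7/15.
By Bayes' rule, P(high-quality | the warranty) = (1/3) / (7/15) = 5/7.

5/7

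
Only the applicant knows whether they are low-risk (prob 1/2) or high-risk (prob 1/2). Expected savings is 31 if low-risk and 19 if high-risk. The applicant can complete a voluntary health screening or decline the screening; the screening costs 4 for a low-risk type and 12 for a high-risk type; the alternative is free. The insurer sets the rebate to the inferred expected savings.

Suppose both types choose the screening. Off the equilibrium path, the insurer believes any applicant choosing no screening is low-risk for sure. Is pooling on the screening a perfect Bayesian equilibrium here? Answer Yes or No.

No

On path, the insurer holds the prior and pays 1/2·31 + 1/2·19 = 25. Off path (no screening), believing low-risk, it pays 31.
low-risk: the screening nets 25 − 4 = 21; no screening nets 31. low-risk would deviate.
high-risk: the screening nets 25 − 12 = 13; no screening nets 31. high-risk would deviate.
A type deviates, so pooling fails.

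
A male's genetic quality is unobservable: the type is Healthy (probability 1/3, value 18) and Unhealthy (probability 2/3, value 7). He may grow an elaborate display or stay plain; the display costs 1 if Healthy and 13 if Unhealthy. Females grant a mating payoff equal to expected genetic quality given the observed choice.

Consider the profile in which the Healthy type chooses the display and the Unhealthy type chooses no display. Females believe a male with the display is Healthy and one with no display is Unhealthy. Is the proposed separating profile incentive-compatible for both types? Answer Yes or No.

Under these beliefs, the display earns mating payoff 18 and no display earns mating payoff 7.
Healthy: the display nets 18 − 1 = 17; no display nets 7. Healthy prefers the display.
Unhealthy: the display nets 18 − 13 = 5; no display nets 7. Unhealthy prefers no display.
Neither type deviates, so the separating profile is an equilibrium.

Yes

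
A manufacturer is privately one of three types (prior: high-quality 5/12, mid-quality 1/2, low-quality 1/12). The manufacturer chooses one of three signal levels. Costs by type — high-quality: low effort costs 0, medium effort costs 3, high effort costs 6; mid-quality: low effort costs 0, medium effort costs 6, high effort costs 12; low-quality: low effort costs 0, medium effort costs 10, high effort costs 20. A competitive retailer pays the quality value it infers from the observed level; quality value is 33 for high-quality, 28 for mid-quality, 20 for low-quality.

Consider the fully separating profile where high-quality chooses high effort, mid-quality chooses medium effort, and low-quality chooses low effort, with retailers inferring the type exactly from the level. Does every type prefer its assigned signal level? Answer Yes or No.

Yes

Separating prices: high effort → 33, medium effort → 28, low effort → 20.
high-quality (assigned high effort): low effort: 20 − 0 = 20; medium effort: 28 − 3 = 25; high effort: 33 − 6 = 27. high-quality stays.
mid-quality (assigned medium effort): low effort: 20 − 0 = 20; medium effort: 28 − 6 = 22; high effort: 33 − 12 = 21. mid-quality stays.
low-quality (assigned low effort): low effort: 20 − 0 = 20; medium effort: 28 − 10 = 18; high effort: 33 − 20 = 13. low-quality stays.
Every type prefers its assigned level; separation holds.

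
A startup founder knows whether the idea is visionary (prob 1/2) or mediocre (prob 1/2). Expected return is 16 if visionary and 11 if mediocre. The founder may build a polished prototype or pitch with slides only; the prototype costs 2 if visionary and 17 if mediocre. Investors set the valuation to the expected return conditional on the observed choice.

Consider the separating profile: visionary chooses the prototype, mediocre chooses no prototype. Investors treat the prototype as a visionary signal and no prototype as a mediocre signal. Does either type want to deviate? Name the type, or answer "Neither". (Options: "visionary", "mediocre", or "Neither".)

Neither

The prototype pays 16; no prototype pays 11.
visionary: assigned the prototype, nets 16 − 2 = 14; deviating to no prototype nets 11.
mediocre: assigned no prototype, nets 11; deviating to the prototype nets 16 − 17 = -1.
Both types strictly prefer their assigned action; no profitable deviation.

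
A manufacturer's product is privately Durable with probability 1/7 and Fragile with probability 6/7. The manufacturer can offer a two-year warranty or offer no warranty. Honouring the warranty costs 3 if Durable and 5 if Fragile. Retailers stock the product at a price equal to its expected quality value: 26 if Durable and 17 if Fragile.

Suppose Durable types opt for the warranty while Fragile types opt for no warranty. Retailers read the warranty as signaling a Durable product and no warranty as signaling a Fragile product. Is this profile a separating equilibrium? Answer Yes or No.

No

Under these beliefs, the warranty earns price 26 and no warranty earns price 17.
Durable: the warranty nets 26 − 3 = 23; no warranty nets 17. Durable prefers the warranty.
Fragile: the warranty nets 26 − 5 = 21; no warranty nets 17. Fragile would deviate to the warranty.
Fragile has a profitable deviation, so the profile is not an equilibrium.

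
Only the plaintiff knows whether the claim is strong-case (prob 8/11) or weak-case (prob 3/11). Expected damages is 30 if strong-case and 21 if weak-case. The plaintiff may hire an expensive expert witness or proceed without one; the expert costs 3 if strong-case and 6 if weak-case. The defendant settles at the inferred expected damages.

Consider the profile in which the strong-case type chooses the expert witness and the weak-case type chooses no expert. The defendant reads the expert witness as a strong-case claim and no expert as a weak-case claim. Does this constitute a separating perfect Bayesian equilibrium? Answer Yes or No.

Under these beliefs, the expert witness earns settlement 30 and no expert earns settlement 21.
strong-case: the expert witness nets 30 − 3 = 27; no expert nets 21. strong-case prefers the expert witness.
weak-case: the expert witness nets 30 − 6 = 24; no expert nets 21. weak-case would deviate to the expert witness.
weak-case has a profitable deviation, so the profile is not an equilibrium.

No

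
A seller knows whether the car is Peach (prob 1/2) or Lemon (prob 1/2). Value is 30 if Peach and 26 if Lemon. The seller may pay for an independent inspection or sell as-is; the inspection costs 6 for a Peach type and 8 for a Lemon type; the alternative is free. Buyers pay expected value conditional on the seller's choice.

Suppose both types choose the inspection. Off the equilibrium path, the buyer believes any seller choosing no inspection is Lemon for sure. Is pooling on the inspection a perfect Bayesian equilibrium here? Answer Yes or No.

No

On path, the buyer holds the prior and pays 1/2·30 + 1/2·26 = 28. Off path (no inspection), believing Lemon, it pays 26.
Peach: the inspection nets 28 − 6 = 22; no inspection nets 26. Peach would deviate.
Lemon: the inspection nets 28 − 8 = 20; no inspection nets 26. Lemon would deviate.
A type deviates, so pooling fails.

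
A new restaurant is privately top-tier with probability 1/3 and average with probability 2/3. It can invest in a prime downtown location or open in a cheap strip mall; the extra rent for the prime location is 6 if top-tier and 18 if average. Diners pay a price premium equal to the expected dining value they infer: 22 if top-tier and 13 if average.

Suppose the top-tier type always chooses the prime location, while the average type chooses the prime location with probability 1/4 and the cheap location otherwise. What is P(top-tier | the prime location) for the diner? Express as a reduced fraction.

P(the prime location) = (1/3)·1 + (2/3)·(1/4) = 1/2.
By Bayes' rule, P(top-tier | the prime location) = (1/3) / (1/2) = 2/3.

2/3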